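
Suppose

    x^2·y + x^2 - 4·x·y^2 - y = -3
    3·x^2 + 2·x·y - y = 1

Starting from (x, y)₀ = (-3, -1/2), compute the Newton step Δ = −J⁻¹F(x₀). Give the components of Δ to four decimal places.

(0.8542, 1.8958)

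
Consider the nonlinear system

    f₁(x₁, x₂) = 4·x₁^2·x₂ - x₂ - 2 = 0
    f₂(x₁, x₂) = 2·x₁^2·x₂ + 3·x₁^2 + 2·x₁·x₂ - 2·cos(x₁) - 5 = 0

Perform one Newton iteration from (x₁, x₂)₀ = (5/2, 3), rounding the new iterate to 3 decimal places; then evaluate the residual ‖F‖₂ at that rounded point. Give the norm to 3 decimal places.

At (5/2, 3): F = (70.000, 67.85229).
Jacobian J = [[8·x₁·x₂, 4·x₁^2 - 1], [4·x₁·x₂ + 6·x₁ + 2·x₂ + 2·sin(x₁), 2·x₁^2 + 2·x₁]].
At the point, J = [[60.000, 24.000], [52.19694, 17.500]] (det J = -202.72666).
Solving J·Δ = −F gives Δ = (-1.990, 2.059).
Then the next iterate is (x₁, x₂)₁ = (0.510, 5.059).
Re-evaluating at (0.510, 5.059): F = (-1.79562, 1.82668), so ‖F‖₂ = 2.561.

2.561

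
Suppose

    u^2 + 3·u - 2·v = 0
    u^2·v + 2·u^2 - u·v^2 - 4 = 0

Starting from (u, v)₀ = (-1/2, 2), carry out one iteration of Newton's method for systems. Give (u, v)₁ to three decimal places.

At (-1/2, 2): F = (-5.250, -1.000).
Jacobian J = [[2·u + 3, -2], [2·u·v + 4·u - v^2, u^2 - 2·u·v]].
At the point, J = [[2.000, -2.000], [-8.000, 2.250]] (det J = -11.500).
Solving J·Δ = −F gives Δ = (-1.201, -3.826).
Then the next iterate is (u, v)₁ = (-1.701, -1.826).

(-1.701, -1.826)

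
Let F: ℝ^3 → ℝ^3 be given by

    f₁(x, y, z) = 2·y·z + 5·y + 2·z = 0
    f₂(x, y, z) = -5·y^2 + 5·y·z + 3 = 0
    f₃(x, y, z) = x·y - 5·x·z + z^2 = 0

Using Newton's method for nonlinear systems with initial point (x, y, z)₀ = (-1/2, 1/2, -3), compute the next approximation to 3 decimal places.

At (-1/2, 1/2, -3): F = (-6.500, -5.750, 1.250).
Jacobian J = [[0, 2·z + 5, 2·y + 2], [0, -10·y + 5·z, 5·y], [y - 5·z, x, -5·x + 2·z]].
At the point, J = [[0.000, -1.000, 3.000], [0.000, -20.000, 2.500], [15.500, -0.500, -3.500]] (det J = 891.250).
Solving J·Δ = −F gives Δ = (0.407, -0.017, 2.161).
Then the next iterate is (x, y, z)₁ = (-0.093, 0.483, -0.839).

(-0.093, 0.483, -0.839)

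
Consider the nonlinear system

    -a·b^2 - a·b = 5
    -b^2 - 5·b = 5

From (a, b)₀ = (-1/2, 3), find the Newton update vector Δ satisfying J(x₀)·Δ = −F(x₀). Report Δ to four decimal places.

At (-1/2, 3): F = (1.0000, -29.0000).
Jacobian J = [[-b^2 - b, -2·a·b - a], [0, -2·b - 5]].
At the point, J = [[-12.0000, 3.5000], [0.0000, -11.0000]] (det J = 132.0000).
Solving J·Δ = −F gives Δ = (-0.6856, -2.6364).

(-0.6856, -2.6364)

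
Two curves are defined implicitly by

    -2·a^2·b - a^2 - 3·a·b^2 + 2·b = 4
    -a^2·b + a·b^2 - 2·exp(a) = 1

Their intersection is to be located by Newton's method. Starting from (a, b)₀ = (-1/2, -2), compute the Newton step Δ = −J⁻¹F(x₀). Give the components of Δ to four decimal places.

(-0.8321, 2.4959)

At (-1/2, -2): F = (-1.2500, -3.713061).
Jacobian J = [[-4·a·b - 2·a - 3·b^2, -2·a^2 - 6·a·b + 2], [-2·a·b + b^2 - 2·exp(a), -a^2 + 2·a·b]].
At the point, J = [[-15.0000, -4.5000], [0.786939, 1.7500]] (det J = -22.708776).
Solving J·Δ = −F gives Δ = (-0.8321, 2.4959).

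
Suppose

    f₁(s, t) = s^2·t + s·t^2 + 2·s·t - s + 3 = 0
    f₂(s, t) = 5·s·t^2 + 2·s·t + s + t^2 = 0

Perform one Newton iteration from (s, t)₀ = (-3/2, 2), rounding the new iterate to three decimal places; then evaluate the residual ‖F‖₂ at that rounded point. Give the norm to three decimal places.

6.672

At (-3/2, 2): F = (-3.000, -33.500).
Jacobian J = [[2·s·t + t^2 + 2·t - 1, s^2 + 2·s·t + 2·s], [5·t^2 + 2·t + 1, 10·s·t + 2·s + 2·t]].
At the point, J = [[1.000, -6.750], [25.000, -29.000]] (det J = 139.750).
Solving J·Δ = −F gives Δ = (0.996, -0.297).
Then the next iterate is (s, t)₁ = (-0.504, 1.703).
Re-evaluating at (-0.504, 1.703): F = (0.75826, -6.62894), so ‖F‖₂ = 6.672.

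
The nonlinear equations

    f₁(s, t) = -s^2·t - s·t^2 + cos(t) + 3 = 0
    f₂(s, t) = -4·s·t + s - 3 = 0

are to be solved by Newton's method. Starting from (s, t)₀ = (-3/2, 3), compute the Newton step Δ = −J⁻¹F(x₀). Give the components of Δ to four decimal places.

At (-3/2, 3): F = (8.760008, 13.5000).
Jacobian J = [[-2·s·t - t^2, -s^2 - 2·s·t - sin(t)], [-4·t + 1, -4·s]].
At the point, J = [[0.0000, 6.608880], [-11.0000, 6.0000]] (det J = 72.697680).
Solving J·Δ = −F gives Δ = (0.5043, -1.3255).

(0.5043, -1.3255)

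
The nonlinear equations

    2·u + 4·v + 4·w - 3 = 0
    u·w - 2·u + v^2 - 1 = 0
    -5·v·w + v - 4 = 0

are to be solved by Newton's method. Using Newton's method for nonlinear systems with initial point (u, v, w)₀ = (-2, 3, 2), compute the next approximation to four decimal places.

(-3.0185, 1.3148, 0.9444)

At (-2, 3, 2): F = (13.0000, 8.0000, -31.0000).
Jacobian J = [[2, 4, 4], [w - 2, 2·v, u], [0, -5·w + 1, -5·v]].
At the point, J = [[2.0000, 4.0000, 4.0000], [0.0000, 6.0000, -2.0000], [0.0000, -9.0000, -15.0000]] (det J = -216.0000).
Solving J·Δ = −F gives Δ = (-1.0185, -1.6852, -1.0556).
Then the next iterate is (u, v, w)₁ = (-3.0185, 1.3148, 0.9444).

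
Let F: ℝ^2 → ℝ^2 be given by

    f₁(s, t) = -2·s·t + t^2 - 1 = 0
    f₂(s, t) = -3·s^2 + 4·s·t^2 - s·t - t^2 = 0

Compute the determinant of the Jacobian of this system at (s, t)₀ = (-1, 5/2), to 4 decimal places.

-79.5000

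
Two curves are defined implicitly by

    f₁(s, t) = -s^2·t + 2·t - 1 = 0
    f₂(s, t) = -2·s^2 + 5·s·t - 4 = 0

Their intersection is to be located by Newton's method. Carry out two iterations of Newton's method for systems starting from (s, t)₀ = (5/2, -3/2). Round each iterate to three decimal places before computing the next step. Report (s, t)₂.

At (5/2, -3/2): F = (5.375, -35.250).
Jacobian J = [[-2·s·t, -s^2 + 2], [-4·s + 5·t, 5·s]].
At the point, J = [[7.500, -4.250], [-17.500, 12.500]] (det J = 19.375).
Solving J·Δ = −F gives Δ = (4.265, 8.790).
Then the next iterate is (s, t)₁ = (6.765, 7.290).
Round to (6.765, 7.290) and repeat: F = (-320.04849, 151.05380), J = [[-98.63370, -43.76522], [9.390, 33.825]].
Δ = (-1.441, -4.066), so (s, t)₂ = (5.324, 3.224).

(5.324, 3.224)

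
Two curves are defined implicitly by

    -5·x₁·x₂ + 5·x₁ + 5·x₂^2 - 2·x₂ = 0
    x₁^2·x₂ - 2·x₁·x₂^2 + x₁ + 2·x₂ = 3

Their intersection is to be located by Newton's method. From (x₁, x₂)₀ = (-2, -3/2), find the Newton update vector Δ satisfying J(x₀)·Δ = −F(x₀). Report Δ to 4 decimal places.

(0.5130, -0.6196)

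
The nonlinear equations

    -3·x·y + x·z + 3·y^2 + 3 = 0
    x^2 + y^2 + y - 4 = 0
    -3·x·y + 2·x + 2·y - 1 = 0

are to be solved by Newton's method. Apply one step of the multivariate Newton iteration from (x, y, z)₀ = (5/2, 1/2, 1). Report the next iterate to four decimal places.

At (5/2, 1/2, 1): F = (2.5000, 3.0000, 1.2500).
Jacobian J = [[-3·y + z, -3·x + 6·y, x], [2·x, 2·y + 1, 0], [-3·y + 2, -3·x + 2, 0]].
At the point, J = [[-0.5000, -4.5000, 2.5000], [5.0000, 2.0000, 0.0000], [0.5000, -5.5000, 0.0000]] (det J = -71.2500).
Solving J·Δ = −F gives Δ = (-0.6667, 0.1667, -0.8333).
Then the next iterate is (x, y, z)₁ = (1.8333, 0.6667, 0.1667).

(1.8333, 0.6667, 0.1667)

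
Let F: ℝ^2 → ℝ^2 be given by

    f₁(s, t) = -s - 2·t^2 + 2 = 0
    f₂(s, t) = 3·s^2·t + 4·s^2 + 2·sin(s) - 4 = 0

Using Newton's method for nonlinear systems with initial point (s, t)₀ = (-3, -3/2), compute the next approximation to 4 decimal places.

At (-3, -3/2): F = (0.5000, -8.782240).
Jacobian J = [[-1, -4·t], [6·s·t + 8·s + 2·cos(s), 3·s^2]].
At the point, J = [[-1.0000, 6.0000], [1.020015, 27.0000]] (det J = -33.120090).
Solving J·Δ = −F gives Δ = (1.9986, 0.2498).
Then the next iterate is (s, t)₁ = (-1.0014, -1.2502).

(-1.0014, -1.2502)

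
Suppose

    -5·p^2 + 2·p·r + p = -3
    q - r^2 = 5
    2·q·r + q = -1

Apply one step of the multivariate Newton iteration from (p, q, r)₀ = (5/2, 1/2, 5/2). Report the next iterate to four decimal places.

At (5/2, 1/2, 5/2): F = (-13.2500, -10.7500, 4.0000).
Jacobian J = [[-10·p + 2·r + 1, 0, 2·p], [0, 1, -2·r], [0, 2·r + 1, 2·q]].
At the point, J = [[-19.0000, 0.0000, 5.0000], [0.0000, 1.0000, -5.0000], [0.0000, 6.0000, 1.0000]] (det J = -589.0000).
Solving J·Δ = −F gives Δ = (-1.2789, -0.2984, -2.2097).
Then the next iterate is (p, q, r)₁ = (1.2211, 0.2016, 0.2903).

(1.2211, 0.2016, 0.2903)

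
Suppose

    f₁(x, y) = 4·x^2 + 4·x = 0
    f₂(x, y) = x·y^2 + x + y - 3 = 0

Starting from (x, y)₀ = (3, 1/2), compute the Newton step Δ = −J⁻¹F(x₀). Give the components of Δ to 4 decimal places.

At (3, 1/2): F = (48.0000, 1.2500).
Jacobian J = [[8·x + 4, 0], [y^2 + 1, 2·x·y + 1]].
At the point, J = [[28.0000, 0.0000], [1.2500, 4.0000]] (det J = 112.0000).
Solving J·Δ = −F gives Δ = (-1.7143, 0.2232).

(-1.7143, 0.2232)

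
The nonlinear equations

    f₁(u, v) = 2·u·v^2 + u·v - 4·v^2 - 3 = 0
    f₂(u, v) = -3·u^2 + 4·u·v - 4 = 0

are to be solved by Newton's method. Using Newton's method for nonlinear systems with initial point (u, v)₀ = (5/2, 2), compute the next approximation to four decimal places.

(1.9648, 1.9003)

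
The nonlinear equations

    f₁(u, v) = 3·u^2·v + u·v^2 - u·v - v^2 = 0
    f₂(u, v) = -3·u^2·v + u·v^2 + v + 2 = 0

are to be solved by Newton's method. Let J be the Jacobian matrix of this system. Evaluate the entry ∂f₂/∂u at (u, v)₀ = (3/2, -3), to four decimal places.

∂f₂/∂u = -6·u·v + v^2.
At (3/2, -3) this is 36.0000.

36.0000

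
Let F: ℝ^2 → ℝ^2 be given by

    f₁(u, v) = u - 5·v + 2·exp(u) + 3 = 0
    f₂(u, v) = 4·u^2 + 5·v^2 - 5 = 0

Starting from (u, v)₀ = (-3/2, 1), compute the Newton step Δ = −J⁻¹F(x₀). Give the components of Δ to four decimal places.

At (-3/2, 1): F = (-3.053740, 9.0000).
Jacobian J = [[2·exp(u) + 1, -5], [8·u, 10·v]].
At the point, J = [[1.446260, -5.0000], [-12.0000, 10.0000]] (det J = -45.537397).
Solving J·Δ = −F gives Δ = (0.3176, -0.5189).

(0.3176, -0.5189)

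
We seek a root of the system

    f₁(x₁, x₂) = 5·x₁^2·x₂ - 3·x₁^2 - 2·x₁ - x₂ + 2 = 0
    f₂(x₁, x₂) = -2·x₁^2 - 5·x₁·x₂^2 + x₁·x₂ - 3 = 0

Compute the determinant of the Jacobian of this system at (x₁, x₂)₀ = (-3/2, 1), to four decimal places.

J = [[10·x₁·x₂ - 6·x₁ - 2, 5·x₁^2 - 1], [-4·x₁ - 5·x₂^2 + x₂, -10·x₁·x₂ + x₁]].
At the point, J = [[-8.0000, 10.2500], [2.0000, 13.5000]].
det J = -128.5000.

-128.5000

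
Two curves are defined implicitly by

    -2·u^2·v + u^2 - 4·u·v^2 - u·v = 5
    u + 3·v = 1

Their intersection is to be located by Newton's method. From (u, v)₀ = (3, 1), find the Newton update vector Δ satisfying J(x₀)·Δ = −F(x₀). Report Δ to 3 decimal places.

(-11.500, 2.167)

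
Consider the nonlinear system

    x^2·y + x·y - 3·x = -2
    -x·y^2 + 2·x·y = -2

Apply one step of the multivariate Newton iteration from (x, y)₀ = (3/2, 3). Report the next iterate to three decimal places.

At (3/2, 3): F = (8.750, -2.500).
Jacobian J = [[2·x·y + y - 3, x^2 + x], [-y^2 + 2·y, -2·x·y + 2·x]].
At the point, J = [[9.000, 3.750], [-3.000, -6.000]] (det J = -42.750).
Solving J·Δ = −F gives Δ = (-1.009, 0.088).
Then the next iterate is (x, y)₁ = (0.491, 3.088).

(0.491, 3.088)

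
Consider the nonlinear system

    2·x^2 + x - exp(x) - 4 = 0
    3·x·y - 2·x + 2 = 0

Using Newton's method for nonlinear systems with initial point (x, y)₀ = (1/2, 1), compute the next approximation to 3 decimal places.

(3.940, -2.960)

At (1/2, 1): F = (-4.64872, 2.500).
Jacobian J = [[4·x - exp(x) + 1, 0], [3·y - 2, 3·x]].
At the point, J = [[1.35128, 0.000], [1.000, 1.500]] (det J = 2.02692).
Solving J·Δ = −F gives Δ = (3.440, -3.960).
Then the next iterate is (x, y)₁ = (3.940, -2.960).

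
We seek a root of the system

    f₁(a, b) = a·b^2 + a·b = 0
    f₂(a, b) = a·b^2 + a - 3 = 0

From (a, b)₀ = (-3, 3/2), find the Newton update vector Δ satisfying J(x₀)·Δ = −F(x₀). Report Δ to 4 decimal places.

(9.8571, 2.1429)

At (-3, 3/2): F = (-11.2500, -12.7500).
Jacobian J = [[b^2 + b, 2·a·b + a], [b^2 + 1, 2·a·b]].
At the point, J = [[3.7500, -12.0000], [3.2500, -9.0000]] (det J = 5.2500).
Solving J·Δ = −F gives Δ = (9.8571, 2.1429).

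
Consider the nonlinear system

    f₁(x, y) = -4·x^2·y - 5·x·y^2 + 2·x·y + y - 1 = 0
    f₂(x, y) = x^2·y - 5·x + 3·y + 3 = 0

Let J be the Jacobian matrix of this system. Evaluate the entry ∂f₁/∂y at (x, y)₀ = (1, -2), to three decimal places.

∂f₁/∂y = -4·x^2 - 10·x·y + 2·x + 1.
At (1, -2) this is 19.000.

19.000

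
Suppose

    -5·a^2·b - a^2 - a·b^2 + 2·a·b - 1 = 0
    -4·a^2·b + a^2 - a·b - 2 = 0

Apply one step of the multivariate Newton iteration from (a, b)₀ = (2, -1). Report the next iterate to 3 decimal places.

(-2.333, -4.944)

At (2, -1): F = (9.000, 20.000).
Jacobian J = [[-10·a·b - 2·a - b^2 + 2·b, -5·a^2 - 2·a·b + 2·a], [-8·a·b + 2·a - b, -4·a^2 - a]].
At the point, J = [[13.000, -12.000], [21.000, -18.000]] (det J = 18.000).
Solving J·Δ = −F gives Δ = (-4.333, -3.944).
Then the next iterate is (a, b)₁ = (-2.333, -4.944).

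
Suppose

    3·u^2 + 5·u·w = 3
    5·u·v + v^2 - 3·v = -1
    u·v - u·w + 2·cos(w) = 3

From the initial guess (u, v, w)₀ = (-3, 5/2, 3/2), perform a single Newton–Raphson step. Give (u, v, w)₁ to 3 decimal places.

At (-3, 5/2, 3/2): F = (1.500, -37.750, -5.85853).
Jacobian J = [[6·u + 5·w, 0, 5·u], [5·v, 5·u + 2·v - 3, 0], [v - w, u, -u - 2·sin(w)]].
At the point, J = [[-10.500, 0.000, -15.000], [12.500, -13.000, 0.000], [1.000, -3.000, 1.00501]] (det J = 504.68387).
Solving J·Δ = −F gives Δ = (1.141, -1.807, -0.699).
Then the next iterate is (u, v, w)₁ = (-1.859, 0.693, 0.801).

(-1.859, 0.693, 0.801)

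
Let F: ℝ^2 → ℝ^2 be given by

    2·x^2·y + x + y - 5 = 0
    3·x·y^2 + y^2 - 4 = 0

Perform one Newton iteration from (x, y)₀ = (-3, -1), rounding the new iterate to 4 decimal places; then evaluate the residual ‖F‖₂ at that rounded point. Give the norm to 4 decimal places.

11.0815

At (-3, -1): F = (-27.0000, -12.0000).
Jacobian J = [[4·x·y + 1, 2·x^2 + 1], [3·y^2, 6·x·y + 2·y]].
At the point, J = [[13.0000, 19.0000], [3.0000, 16.0000]] (det J = 151.0000).
Solving J·Δ = −F gives Δ = (1.3510, 0.4967).
Then the next iterate is (x, y)₁ = (-1.6490, -0.5033).
Re-evaluating at (-1.6490, -0.5033): F = (-9.889448, -4.999818), so ‖F‖₂ = 11.0815.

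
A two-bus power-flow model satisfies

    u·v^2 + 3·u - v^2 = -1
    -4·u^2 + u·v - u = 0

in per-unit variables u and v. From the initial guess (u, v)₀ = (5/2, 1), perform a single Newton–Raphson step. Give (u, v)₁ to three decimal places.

At (5/2, 1): F = (10.000, -25.000).
Jacobian J = [[v^2 + 3, 2·u·v - 2·v], [-8·u + v - 1, u]].
At the point, J = [[4.000, 3.000], [-20.000, 2.500]] (det J = 70.000).
Solving J·Δ = −F gives Δ = (-1.429, -1.429).
Then the next iterate is (u, v)₁ = (1.071, -0.429).

(1.071, -0.429)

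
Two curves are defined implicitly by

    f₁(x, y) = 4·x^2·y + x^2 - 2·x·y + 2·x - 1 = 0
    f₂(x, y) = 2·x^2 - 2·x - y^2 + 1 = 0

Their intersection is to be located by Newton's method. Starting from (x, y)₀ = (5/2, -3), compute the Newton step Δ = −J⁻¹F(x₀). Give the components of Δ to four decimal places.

At (5/2, -3): F = (-49.7500, -0.5000).
Jacobian J = [[8·x·y + 2·x - 2·y + 2, 4·x^2 - 2·x], [4·x - 2, -2·y]].
At the point, J = [[-47.0000, 20.0000], [8.0000, 6.0000]] (det J = -442.0000).
Solving J·Δ = −F gives Δ = (-0.6527, 0.9536).

(-0.6527, 0.9536)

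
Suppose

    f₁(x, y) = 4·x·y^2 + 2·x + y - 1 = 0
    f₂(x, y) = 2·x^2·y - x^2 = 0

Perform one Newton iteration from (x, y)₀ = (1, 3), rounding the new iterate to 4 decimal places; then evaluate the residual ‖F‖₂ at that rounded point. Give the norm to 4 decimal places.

At (1, 3): F = (40.0000, 5.0000).
Jacobian J = [[4·y^2 + 2, 8·x·y + 1], [4·x·y - 2·x, 2·x^2]].
At the point, J = [[38.0000, 25.0000], [10.0000, 2.0000]] (det J = -174.0000).
Solving J·Δ = −F gives Δ = (-0.2586, -1.2069).
Then the next iterate is (x, y)₁ = (0.7414, 1.7931).
Re-evaluating at (0.7414, 1.7931): F = (11.810920, 1.421567), so ‖F‖₂ = 11.8962.

11.8962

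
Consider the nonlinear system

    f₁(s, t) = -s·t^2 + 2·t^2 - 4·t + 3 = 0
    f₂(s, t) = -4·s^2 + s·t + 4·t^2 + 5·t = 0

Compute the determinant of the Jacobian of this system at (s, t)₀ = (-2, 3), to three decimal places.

-623.000

J = [[-t^2, -2·s·t + 4·t - 4], [-8·s + t, s + 8·t + 5]].
At the point, J = [[-9.000, 20.000], [19.000, 27.000]].
det J = -623.000.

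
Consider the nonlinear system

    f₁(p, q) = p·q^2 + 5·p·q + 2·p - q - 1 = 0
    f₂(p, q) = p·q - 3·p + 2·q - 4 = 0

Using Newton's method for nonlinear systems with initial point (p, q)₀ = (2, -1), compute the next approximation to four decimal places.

At (2, -1): F = (-4.0000, -14.0000).
Jacobian J = [[q^2 + 5·q + 2, 2·p·q + 5·p - 1], [q - 3, p + 2]].
At the point, J = [[-2.0000, 5.0000], [-4.0000, 4.0000]] (det J = 12.0000).
Solving J·Δ = −F gives Δ = (-4.5000, -1.0000).
Then the next iterate is (p, q)₁ = (-2.5000, -2.0000).

(-2.5000, -2.0000)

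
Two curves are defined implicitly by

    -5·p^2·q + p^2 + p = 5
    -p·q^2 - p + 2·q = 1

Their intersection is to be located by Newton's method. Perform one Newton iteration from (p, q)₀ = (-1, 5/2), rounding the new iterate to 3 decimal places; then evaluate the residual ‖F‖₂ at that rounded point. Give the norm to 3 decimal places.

7.744

At (-1, 5/2): F = (-17.500, 11.250).
Jacobian J = [[-10·p·q + 2·p + 1, -5·p^2], [-q^2 - 1, -2·p·q + 2]].
At the point, J = [[24.000, -5.000], [-7.250, 7.000]] (det J = 131.750).
Solving J·Δ = −F gives Δ = (0.503, -1.086).
Then the next iterate is (p, q)₁ = (-0.497, 1.414).
Re-evaluating at (-0.497, 1.414): F = (-6.99634, 3.31870), so ‖F‖₂ = 7.744.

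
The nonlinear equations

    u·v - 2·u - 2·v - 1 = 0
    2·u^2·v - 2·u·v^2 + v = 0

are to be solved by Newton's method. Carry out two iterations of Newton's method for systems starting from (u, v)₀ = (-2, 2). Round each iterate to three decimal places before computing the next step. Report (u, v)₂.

At (-2, 2): F = (-5.000, 34.000).
Jacobian J = [[v - 2, u - 2], [4·u·v - 2·v^2, 2·u^2 - 4·u·v + 1]].
At the point, J = [[0.000, -4.000], [-24.000, 25.000]] (det J = -96.000).
Solving J·Δ = −F gives Δ = (0.115, -1.250).
Then the next iterate is (u, v)₁ = (-1.885, 0.750).
Round to (-1.885, 0.750) and repeat: F = (-0.14375, 8.20046), J = [[-1.250, -3.885], [-6.780, 13.76145]].
Δ = (0.686, -0.258), so (u, v)₂ = (-1.199, 0.492).

(-1.199, 0.492)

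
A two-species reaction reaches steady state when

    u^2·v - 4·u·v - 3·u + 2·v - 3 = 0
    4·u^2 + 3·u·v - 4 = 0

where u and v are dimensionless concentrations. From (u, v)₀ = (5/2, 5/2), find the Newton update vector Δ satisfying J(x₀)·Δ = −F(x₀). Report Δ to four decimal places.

At (5/2, 5/2): F = (-14.8750, 39.7500).
Jacobian J = [[2·u·v - 4·v - 3, u^2 - 4·u + 2], [8·u + 3·v, 3·u]].
At the point, J = [[-0.5000, -1.7500], [27.5000, 7.5000]] (det J = 44.3750).
Solving J·Δ = −F gives Δ = (0.9465, -8.7704).

(0.9465, -8.7704)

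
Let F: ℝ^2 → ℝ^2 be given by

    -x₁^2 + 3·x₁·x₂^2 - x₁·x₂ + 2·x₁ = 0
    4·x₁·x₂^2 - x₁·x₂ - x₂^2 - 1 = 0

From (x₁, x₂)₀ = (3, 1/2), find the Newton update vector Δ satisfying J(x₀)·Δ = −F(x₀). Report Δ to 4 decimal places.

At (3, 1/2): F = (-2.2500, 0.2500).
Jacobian J = [[-2·x₁ + 3·x₂^2 - x₂ + 2, 6·x₁·x₂ - x₁], [4·x₂^2 - x₂, 8·x₁·x₂ - x₁ - 2·x₂]].
At the point, J = [[-3.7500, 6.0000], [0.5000, 8.0000]] (det J = -33.0000).
Solving J·Δ = −F gives Δ = (-0.5909, 0.0057).

(-0.5909, 0.0057)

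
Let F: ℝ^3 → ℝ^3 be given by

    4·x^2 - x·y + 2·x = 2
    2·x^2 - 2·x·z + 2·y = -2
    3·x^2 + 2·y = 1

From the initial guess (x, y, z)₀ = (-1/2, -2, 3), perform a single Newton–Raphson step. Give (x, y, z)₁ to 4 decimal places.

At (-1/2, -2, 3): F = (-3.0000, 1.5000, -4.2500).
Jacobian J = [[8·x - y + 2, -x, 0], [4·x - 2·z, 2, -2·x], [6·x, 2, 0]].
At the point, J = [[0.0000, 0.5000, 0.0000], [-8.0000, 2.0000, 1.0000], [-3.0000, 2.0000, 0.0000]] (det J = -1.5000).
Solving J·Δ = −F gives Δ = (2.5833, 6.0000, 7.1667).
Then the next iterate is (x, y, z)₁ = (2.0833, 4.0000, 10.1667).

(2.0833, 4.0000, 10.1667)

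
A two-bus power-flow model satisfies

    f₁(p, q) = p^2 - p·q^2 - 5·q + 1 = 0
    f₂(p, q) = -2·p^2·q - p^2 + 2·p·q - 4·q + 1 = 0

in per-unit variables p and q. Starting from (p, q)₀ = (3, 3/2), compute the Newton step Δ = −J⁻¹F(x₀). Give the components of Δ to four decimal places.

(-1.0734, -0.5911)

At (3, 3/2): F = (-4.2500, -32.0000).
Jacobian J = [[2·p - q^2, -2·p·q - 5], [-4·p·q - 2·p + 2·q, -2·p^2 + 2·p - 4]].
At the point, J = [[3.7500, -14.0000], [-21.0000, -16.0000]] (det J = -354.0000).
Solving J·Δ = −F gives Δ = (-1.0734, -0.5911).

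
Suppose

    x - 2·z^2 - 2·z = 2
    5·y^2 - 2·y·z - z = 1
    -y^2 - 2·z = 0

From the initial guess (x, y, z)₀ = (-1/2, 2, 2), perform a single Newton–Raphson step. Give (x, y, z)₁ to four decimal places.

(-3.6923, 0.8846, 0.2308)

At (-1/2, 2, 2): F = (-14.5000, 9.0000, -8.0000).
Jacobian J = [[1, 0, -4·z - 2], [0, 10·y - 2·z, -2·y - 1], [0, -2·y, -2]].
At the point, J = [[1.0000, 0.0000, -10.0000], [0.0000, 16.0000, -5.0000], [0.0000, -4.0000, -2.0000]] (det J = -52.0000).
Solving J·Δ = −F gives Δ = (-3.1923, -1.1154, -1.7692).
Then the next iterate is (x, y, z)₁ = (-3.6923, 0.8846, 0.2308).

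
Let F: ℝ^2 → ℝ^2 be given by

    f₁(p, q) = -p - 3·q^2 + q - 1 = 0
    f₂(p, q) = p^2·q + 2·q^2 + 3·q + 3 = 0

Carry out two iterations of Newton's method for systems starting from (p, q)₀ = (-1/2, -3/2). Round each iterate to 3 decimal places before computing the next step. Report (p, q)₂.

(-2.577, -0.580)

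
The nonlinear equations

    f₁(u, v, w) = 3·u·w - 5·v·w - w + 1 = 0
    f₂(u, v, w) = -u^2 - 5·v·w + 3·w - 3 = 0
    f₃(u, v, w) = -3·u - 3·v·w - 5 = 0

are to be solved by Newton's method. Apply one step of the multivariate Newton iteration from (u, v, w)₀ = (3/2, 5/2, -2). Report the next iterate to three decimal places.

(2.846, -0.775, -4.425)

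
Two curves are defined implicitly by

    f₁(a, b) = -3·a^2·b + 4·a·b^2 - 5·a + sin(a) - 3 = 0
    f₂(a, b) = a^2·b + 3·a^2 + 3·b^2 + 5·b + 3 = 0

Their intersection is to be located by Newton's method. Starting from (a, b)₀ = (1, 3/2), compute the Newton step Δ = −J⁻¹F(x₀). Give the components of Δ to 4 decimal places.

(-1.5932, -0.4941)

At (1, 3/2): F = (-2.658529, 21.7500).
Jacobian J = [[-6·a·b + 4·b^2 + cos(a) - 5, -3·a^2 + 8·a·b], [2·a·b + 6·a, a^2 + 6·b + 5]].
At the point, J = [[-4.459698, 9.0000], [9.0000, 15.0000]] (det J = -147.895465).
Solving J·Δ = −F gives Δ = (-1.5932, -0.4941).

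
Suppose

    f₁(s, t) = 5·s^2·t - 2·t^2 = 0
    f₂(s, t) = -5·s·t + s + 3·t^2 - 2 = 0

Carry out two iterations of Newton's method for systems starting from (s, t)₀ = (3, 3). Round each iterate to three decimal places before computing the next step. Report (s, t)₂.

(1.257, 2.164)

At (3, 3): F = (117.000, -17.000).
Jacobian J = [[10·s·t, 5·s^2 - 4·t], [-5·t + 1, -5·s + 6·t]].
At the point, J = [[90.000, 33.000], [-14.000, 3.000]] (det J = 732.000).
Solving J·Δ = −F gives Δ = (-1.246, -0.148).
Then the next iterate is (s, t)₁ = (1.754, 2.852).
Round to (1.754, 2.852) and repeat: F = (27.60331, -0.85633), J = [[50.02408, 3.97458], [-13.260, 8.342]].
Δ = (-0.497, -0.688), so (s, t)₂ = (1.257, 2.164).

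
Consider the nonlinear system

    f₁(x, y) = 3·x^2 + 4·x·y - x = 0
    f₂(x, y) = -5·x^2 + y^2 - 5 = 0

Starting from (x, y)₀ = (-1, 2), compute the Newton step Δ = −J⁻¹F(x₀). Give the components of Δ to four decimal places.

(0.9091, -0.7727)

At (-1, 2): F = (-4.0000, -6.0000).
Jacobian J = [[6·x + 4·y - 1, 4·x], [-10·x, 2·y]].
At the point, J = [[1.0000, -4.0000], [10.0000, 4.0000]] (det J = 44.0000).
Solving J·Δ = −F gives Δ = (0.9091, -0.7727).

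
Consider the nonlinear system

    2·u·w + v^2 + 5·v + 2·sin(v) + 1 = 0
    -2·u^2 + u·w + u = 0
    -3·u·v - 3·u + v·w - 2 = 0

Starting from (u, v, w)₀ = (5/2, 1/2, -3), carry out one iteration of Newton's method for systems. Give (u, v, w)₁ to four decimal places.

At (5/2, 1/2, -3): F = (-10.291149, -17.5000, -14.7500).
Jacobian J = [[2·w, 2·v + 2·cos(v) + 5, 2·u], [-4·u + w + 1, 0, u], [-3·v - 3, -3·u + w, v]].
At the point, J = [[-6.0000, 7.755165, 5.0000], [-12.0000, 0.0000, 2.5000], [-4.5000, -10.5000, 0.5000]] (det J = 431.785383).
Solving J·Δ = −F gives Δ = (-0.9970, -0.8720, 2.2144).
Then the next iterate is (u, v, w)₁ = (1.5030, -0.3720, -0.7856).

(1.5030, -0.3720, -0.7856)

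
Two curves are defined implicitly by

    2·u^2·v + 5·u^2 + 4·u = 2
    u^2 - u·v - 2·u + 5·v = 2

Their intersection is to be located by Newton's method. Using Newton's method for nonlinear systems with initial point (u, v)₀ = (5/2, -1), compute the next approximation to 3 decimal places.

(45.500, -68.500)

At (5/2, -1): F = (26.750, -3.250).
Jacobian J = [[4·u·v + 10·u + 4, 2·u^2], [2·u - v - 2, -u + 5]].
At the point, J = [[19.000, 12.500], [4.000, 2.500]] (det J = -2.500).
Solving J·Δ = −F gives Δ = (43.000, -67.500).
Then the next iterate is (u, v)₁ = (45.500, -68.500).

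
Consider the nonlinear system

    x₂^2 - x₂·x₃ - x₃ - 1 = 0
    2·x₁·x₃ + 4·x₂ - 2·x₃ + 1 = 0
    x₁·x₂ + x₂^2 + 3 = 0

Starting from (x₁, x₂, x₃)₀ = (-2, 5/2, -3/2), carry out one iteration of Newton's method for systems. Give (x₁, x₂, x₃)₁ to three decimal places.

(-6.105, 4.504, 5.222)

At (-2, 5/2, -3/2): F = (10.500, 20.000, 4.250).
Jacobian J = [[0, 2·x₂ - x₃, -x₂ - 1], [2·x₃, 4, 2·x₁ - 2], [x₂, x₁ + 2·x₂, 0]].
At the point, J = [[0.000, 6.500, -3.500], [-3.000, 4.000, -6.000], [2.500, 3.000, 0.000]] (det J = -31.000).
Solving J·Δ = −F gives Δ = (-4.105, 2.004, 6.722).
Then the next iterate is (x₁, x₂, x₃)₁ = (-6.105, 4.504, 5.222).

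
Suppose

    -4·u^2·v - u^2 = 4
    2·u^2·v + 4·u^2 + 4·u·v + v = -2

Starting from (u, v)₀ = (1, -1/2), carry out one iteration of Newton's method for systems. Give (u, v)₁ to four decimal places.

At (1, -1/2): F = (-3.0000, 2.5000).
Jacobian J = [[-8·u·v - 2·u, -4·u^2], [4·u·v + 8·u + 4·v, 2·u^2 + 4·u + 1]].
At the point, J = [[2.0000, -4.0000], [4.0000, 7.0000]] (det J = 30.0000).
Solving J·Δ = −F gives Δ = (0.3667, -0.5667).
Then the next iterate is (u, v)₁ = (1.3667, -1.0667).

(1.3667, -1.0667)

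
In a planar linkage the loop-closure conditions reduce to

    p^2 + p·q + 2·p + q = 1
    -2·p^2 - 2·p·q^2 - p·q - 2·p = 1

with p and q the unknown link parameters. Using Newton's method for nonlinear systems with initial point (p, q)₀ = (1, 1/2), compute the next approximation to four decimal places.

(-5.0000, 12.5000)

At (1, 1/2): F = (3.0000, -6.0000).
Jacobian J = [[2·p + q + 2, p + 1], [-4·p - 2·q^2 - q - 2, -4·p·q - p]].
At the point, J = [[4.5000, 2.0000], [-7.0000, -3.0000]] (det J = 0.5000).
Solving J·Δ = −F gives Δ = (-6.0000, 12.0000).
Then the next iterate is (p, q)₁ = (-5.0000, 12.5000).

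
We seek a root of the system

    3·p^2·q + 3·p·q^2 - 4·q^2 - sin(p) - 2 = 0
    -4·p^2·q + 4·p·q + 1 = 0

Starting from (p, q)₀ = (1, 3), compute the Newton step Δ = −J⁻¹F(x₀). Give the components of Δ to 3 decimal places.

(0.083, 0.288)

At (1, 3): F = (-2.84147, 1.000).
Jacobian J = [[6·p·q + 3·q^2 - cos(p), 3·p^2 + 6·p·q - 8·q], [-8·p·q + 4·q, -4·p^2 + 4·p]].
At the point, J = [[44.45970, -3.000], [-12.000, 0.000]] (det J = -36.000).
Solving J·Δ = −F gives Δ = (0.083, 0.288).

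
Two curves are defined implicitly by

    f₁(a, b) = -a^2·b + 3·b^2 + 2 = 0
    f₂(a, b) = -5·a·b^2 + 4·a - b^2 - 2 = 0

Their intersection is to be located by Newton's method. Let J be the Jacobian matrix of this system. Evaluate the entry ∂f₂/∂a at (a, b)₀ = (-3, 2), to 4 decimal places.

∂f₂/∂a = -5·b^2 + 4.
At (-3, 2) this is -16.0000.

-16.0000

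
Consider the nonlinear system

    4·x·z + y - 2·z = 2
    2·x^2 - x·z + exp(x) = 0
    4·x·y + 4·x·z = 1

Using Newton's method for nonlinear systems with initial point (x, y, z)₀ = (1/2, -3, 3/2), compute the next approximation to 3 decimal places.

(1.733, -5.397, 9.595)

At (1/2, -3, 3/2): F = (-5.000, 1.39872, -4.000).
Jacobian J = [[4·z, 1, 4·x - 2], [4·x - z + exp(x), 0, -x], [4·y + 4·z, 4·x, 4·x]].
At the point, J = [[6.000, 1.000, 0.000], [2.14872, 0.000, -0.500], [-6.000, 2.000, 2.000]] (det J = 4.70256).
Solving J·Δ = −F gives Δ = (1.233, -2.397, 8.095).
Then the next iterate is (x, y, z)₁ = (1.733, -5.397, 9.595).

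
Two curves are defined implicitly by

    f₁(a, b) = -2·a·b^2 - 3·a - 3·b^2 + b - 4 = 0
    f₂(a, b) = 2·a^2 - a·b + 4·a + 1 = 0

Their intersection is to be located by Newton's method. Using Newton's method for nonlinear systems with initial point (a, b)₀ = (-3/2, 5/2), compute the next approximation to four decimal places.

(-1.4333, 0.5333)

At (-3/2, 5/2): F = (3.0000, 3.2500).
Jacobian J = [[-2·b^2 - 3, -4·a·b - 6·b + 1], [4·a - b + 4, -a]].
At the point, J = [[-15.5000, 1.0000], [-4.5000, 1.5000]] (det J = -18.7500).
Solving J·Δ = −F gives Δ = (0.0667, -1.9667).
Then the next iterate is (a, b)₁ = (-1.4333, 0.5333).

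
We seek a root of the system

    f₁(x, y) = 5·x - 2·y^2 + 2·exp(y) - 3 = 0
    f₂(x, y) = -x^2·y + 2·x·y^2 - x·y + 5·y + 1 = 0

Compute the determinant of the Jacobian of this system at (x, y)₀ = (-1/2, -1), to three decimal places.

J = [[5, -4·y + 2·exp(y)], [-2·x·y + 2·y^2 - y, -x^2 + 4·x·y - x + 5]].
At the point, J = [[5.000, 4.73576], [2.000, 7.250]].
det J = 26.778.

26.778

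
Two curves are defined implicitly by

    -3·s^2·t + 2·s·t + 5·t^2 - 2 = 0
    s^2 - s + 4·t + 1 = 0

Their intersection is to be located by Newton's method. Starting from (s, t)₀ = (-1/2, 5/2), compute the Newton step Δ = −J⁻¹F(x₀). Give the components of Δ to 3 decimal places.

(1.800, -2.038)

At (-1/2, 5/2): F = (24.875, 11.750).
Jacobian J = [[-6·s·t + 2·t, -3·s^2 + 2·s + 10·t], [2·s - 1, 4]].
At the point, J = [[12.500, 23.250], [-2.000, 4.000]] (det J = 96.500).
Solving J·Δ = −F gives Δ = (1.800, -2.038).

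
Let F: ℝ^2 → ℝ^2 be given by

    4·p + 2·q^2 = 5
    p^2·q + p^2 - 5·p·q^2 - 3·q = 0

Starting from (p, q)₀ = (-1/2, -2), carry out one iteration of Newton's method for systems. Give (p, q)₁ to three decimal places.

(0.058, -1.596)

At (-1/2, -2): F = (1.000, 15.750).
Jacobian J = [[4, 4·q], [2·p·q + 2·p - 5·q^2, p^2 - 10·p·q - 3]].
At the point, J = [[4.000, -8.000], [-19.000, -12.750]] (det J = -203.000).
Solving J·Δ = −F gives Δ = (0.558, 0.404).
Then the next iterate is (p, q)₁ = (0.058, -1.596).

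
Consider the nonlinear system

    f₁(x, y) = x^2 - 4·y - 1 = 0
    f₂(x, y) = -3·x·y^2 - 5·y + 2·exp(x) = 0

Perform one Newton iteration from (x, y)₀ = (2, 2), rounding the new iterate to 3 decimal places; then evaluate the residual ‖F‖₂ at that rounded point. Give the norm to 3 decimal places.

At (2, 2): F = (-5.000, -19.22189).
Jacobian J = [[2·x, -4], [-3·y^2 + 2·exp(x), -6·x·y - 5]].
At the point, J = [[4.000, -4.000], [2.77811, -29.000]] (det J = -104.88755).
Solving J·Δ = −F gives Δ = (0.649, -0.601).
Then the next iterate is (x, y)₁ = (2.649, 1.399).
Re-evaluating at (2.649, 1.399): F = (0.42120, 5.73091), so ‖F‖₂ = 5.746.

5.746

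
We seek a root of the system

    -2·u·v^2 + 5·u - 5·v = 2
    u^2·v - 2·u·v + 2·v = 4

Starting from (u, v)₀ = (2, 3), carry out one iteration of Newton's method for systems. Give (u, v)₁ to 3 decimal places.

At (2, 3): F = (-43.000, 2.000).
Jacobian J = [[-2·v^2 + 5, -4·u·v - 5], [2·u·v - 2·v, u^2 - 2·u + 2]].
At the point, J = [[-13.000, -29.000], [6.000, 2.000]] (det J = 148.000).
Solving J·Δ = −F gives Δ = (0.189, -1.568).
Then the next iterate is (u, v)₁ = (2.189, 1.432).

(2.189, 1.432)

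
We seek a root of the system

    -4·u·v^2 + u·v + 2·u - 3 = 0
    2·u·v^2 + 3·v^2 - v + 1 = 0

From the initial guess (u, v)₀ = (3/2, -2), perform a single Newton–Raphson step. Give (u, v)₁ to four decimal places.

(1.5689, -0.8980)

At (3/2, -2): F = (-27.0000, 27.0000).
Jacobian J = [[-4·v^2 + v + 2, -8·u·v + u], [2·v^2, 4·u·v + 6·v - 1]].
At the point, J = [[-16.0000, 25.5000], [8.0000, -25.0000]] (det J = 196.0000).
Solving J·Δ = −F gives Δ = (0.0689, 1.1020).
Then the next iterate is (u, v)₁ = (1.5689, -0.8980).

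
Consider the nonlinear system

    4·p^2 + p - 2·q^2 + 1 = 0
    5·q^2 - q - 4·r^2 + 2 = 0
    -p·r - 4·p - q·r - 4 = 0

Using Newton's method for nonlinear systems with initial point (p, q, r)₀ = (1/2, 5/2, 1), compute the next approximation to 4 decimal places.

(-0.4031, 1.0484, -0.0109)

At (1/2, 5/2, 1): F = (-10.0000, 26.7500, -9.0000).
Jacobian J = [[8·p + 1, -4·q, 0], [0, 10·q - 1, -8·r], [-r - 4, -r, -p - q]].
At the point, J = [[5.0000, -10.0000, 0.0000], [0.0000, 24.0000, -8.0000], [-5.0000, -1.0000, -3.0000]] (det J = -800.0000).
Solving J·Δ = −F gives Δ = (-0.9031, -1.4516, -1.0109).
Then the next iterate is (p, q, r)₁ = (-0.4031, 1.0484, -0.0109).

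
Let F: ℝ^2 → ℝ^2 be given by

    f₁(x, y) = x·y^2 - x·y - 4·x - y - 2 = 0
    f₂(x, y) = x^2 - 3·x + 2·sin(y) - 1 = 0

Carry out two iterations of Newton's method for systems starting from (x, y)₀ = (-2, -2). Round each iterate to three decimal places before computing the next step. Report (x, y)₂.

(-0.814, -1.501)

At (-2, -2): F = (-4.000, 7.18141).
Jacobian J = [[y^2 - y - 4, 2·x·y - x - 1], [2·x - 3, 2·cos(y)]].
At the point, J = [[2.000, 9.000], [-7.000, -0.83229]] (det J = 61.33541).
Solving J·Δ = −F gives Δ = (0.999, 0.222).
Then the next iterate is (x, y)₁ = (-1.001, -1.778).
Round to (-1.001, -1.778) and repeat: F = (-1.16222, 1.04778), J = [[0.93928, 3.56056], [-5.002, -0.41145]].
Δ = (0.187, 0.277), so (x, y)₂ = (-0.814, -1.501).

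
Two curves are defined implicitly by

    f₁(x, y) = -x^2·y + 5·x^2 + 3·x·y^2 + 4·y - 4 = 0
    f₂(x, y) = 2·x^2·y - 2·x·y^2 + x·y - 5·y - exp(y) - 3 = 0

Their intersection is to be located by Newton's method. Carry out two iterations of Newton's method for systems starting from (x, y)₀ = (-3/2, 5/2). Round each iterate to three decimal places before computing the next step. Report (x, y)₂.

(-1.762, 1.544)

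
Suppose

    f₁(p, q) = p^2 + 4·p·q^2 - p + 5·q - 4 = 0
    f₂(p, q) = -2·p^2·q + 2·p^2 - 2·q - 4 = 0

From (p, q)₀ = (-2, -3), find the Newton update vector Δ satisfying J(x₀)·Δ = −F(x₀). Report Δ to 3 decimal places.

(0.687, 1.202)

At (-2, -3): F = (-85.000, 34.000).
Jacobian J = [[2·p + 4·q^2 - 1, 8·p·q + 5], [-4·p·q + 4·p, -2·p^2 - 2]].
At the point, J = [[31.000, 53.000], [-32.000, -10.000]] (det J = 1386.000).
Solving J·Δ = −F gives Δ = (0.687, 1.202).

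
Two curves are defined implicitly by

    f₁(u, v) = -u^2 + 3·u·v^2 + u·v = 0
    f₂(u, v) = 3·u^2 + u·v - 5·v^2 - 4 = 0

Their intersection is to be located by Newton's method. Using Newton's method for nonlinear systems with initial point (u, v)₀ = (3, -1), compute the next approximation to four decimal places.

(2.0837, -0.9557)

At (3, -1): F = (-3.0000, 15.0000).
Jacobian J = [[-2·u + 3·v^2 + v, 6·u·v + u], [6·u + v, u - 10·v]].
At the point, J = [[-4.0000, -15.0000], [17.0000, 13.0000]] (det J = 203.0000).
Solving J·Δ = −F gives Δ = (-0.9163, 0.0443).
Then the next iterate is (u, v)₁ = (2.0837, -0.9557).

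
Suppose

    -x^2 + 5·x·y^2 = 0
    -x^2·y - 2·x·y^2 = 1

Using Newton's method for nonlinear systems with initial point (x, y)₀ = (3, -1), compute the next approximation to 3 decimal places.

(2.333, -0.778)

At (3, -1): F = (6.000, 2.000).
Jacobian J = [[-2·x + 5·y^2, 10·x·y], [-2·x·y - 2·y^2, -x^2 - 4·x·y]].
At the point, J = [[-1.000, -30.000], [4.000, 3.000]] (det J = 117.000).
Solving J·Δ = −F gives Δ = (-0.667, 0.222).
Then the next iterate is (x, y)₁ = (2.333, -0.778).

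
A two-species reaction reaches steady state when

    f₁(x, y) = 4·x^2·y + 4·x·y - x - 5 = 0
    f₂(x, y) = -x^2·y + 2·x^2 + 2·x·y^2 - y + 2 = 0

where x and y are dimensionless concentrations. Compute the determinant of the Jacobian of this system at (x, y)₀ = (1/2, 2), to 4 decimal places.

17.2500

J = [[8·x·y + 4·y - 1, 4·x^2 + 4·x], [-2·x·y + 4·x + 2·y^2, -x^2 + 4·x·y - 1]].
At the point, J = [[15.0000, 3.0000], [8.0000, 2.7500]].
det J = 17.2500.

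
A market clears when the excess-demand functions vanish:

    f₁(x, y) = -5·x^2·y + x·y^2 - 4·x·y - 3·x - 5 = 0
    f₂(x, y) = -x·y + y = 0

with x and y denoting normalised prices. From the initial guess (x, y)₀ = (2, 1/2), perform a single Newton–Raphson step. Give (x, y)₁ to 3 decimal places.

(-4.571, 3.286)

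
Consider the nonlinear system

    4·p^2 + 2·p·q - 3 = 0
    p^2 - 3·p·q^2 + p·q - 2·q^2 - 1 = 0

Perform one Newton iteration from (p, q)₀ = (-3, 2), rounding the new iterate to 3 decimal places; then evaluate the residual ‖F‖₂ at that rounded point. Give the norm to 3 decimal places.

At (-3, 2): F = (21.000, 30.000).
Jacobian J = [[8·p + 2·q, 2·p], [2·p - 3·q^2 + q, -6·p·q + p - 4·q]].
At the point, J = [[-20.000, -6.000], [-16.000, 25.000]] (det J = -596.000).
Solving J·Δ = −F gives Δ = (1.183, -0.443).
Then the next iterate is (p, q)₁ = (-1.817, 1.557).
Re-evaluating at (-1.817, 1.557): F = (4.54782, 7.83850), so ‖F‖₂ = 9.062.

9.062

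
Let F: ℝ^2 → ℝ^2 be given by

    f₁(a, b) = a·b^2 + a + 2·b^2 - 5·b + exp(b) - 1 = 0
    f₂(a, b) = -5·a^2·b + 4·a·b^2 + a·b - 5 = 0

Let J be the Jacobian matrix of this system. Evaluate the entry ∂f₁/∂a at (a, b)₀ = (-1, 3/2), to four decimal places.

∂f₁/∂a = b^2 + 1.
At (-1, 3/2) this is 3.2500.

3.2500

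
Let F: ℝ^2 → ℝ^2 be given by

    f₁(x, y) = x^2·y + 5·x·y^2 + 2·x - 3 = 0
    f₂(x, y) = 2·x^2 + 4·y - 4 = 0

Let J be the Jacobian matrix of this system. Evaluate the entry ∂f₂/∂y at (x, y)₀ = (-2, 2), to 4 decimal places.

4.0000

∂f₂/∂y = 4.
At (-2, 2) this is 4.0000.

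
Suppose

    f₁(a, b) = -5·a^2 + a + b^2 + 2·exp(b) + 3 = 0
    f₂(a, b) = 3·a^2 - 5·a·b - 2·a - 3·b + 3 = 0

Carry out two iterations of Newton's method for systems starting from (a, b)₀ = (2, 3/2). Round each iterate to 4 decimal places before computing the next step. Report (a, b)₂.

(1.2707, 0.5692)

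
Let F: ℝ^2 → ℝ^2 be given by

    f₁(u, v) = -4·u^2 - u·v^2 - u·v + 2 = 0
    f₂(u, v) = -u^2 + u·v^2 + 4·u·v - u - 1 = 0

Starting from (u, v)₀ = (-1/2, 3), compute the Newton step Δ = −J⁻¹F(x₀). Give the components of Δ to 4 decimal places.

At (-1/2, 3): F = (7.0000, -11.2500).
Jacobian J = [[-8·u - v^2 - v, -2·u·v - u], [-2·u + v^2 + 4·v - 1, 2·u·v + 4·u]].
At the point, J = [[-8.0000, 3.5000], [21.0000, -5.0000]] (det J = -33.5000).
Solving J·Δ = −F gives Δ = (0.1306, -1.7015).

(0.1306, -1.7015)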